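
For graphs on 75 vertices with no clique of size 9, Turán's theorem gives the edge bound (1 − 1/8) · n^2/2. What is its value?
Turán density bound = (7/8) · 75^2/2 = 39375/16 ≈ 2460.9375

Turán's theorem: ex(n, K_{r+1}) is achieved by the complete r-partite Turán graph T(n, r) with parts as balanced as possible, and is at most (1 − 1/r) · n^2/2. For r = 8, n = 75: the density bound is (7/8) · 5625/2 = 39375/16 ≈ 2460.9375. The integer-valued extremum is e(T(75, 8)) = 2460, which is strictly less than the density bound 39375/16 since 8 ∤ 75 (the parts of T(75, 8) cannot all be equal).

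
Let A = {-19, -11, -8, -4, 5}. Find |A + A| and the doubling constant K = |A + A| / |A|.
K = |A + A| / |A| = 15/5 = 3

Enumerate A + A = {a + b : a, b ∈ A}. With |A| = 5, there are |A|^2 = 25 ordered sum pairs; collecting distinct values, A + A = {-38, -30, -27, -23, -22, -19, -16, -15, -14, -12, -8, -6, -3, 1, 10}, so |A + A| = 15. Thus K = 15/5 = 3. For comparison, the minimum possible |A + A| over all 5-element sets is 2·5 − 1 = 9 (so min K = 9/5), attained only by arithmetic progressions.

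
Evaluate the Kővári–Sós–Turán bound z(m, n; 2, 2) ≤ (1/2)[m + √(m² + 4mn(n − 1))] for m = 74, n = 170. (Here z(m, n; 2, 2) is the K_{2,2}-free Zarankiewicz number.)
z(74, 170; 2, 2) ≤ (1/2)[74 + √(74² + 4·74·170·169)] = (1/2)[74 + √8509556] = 1495.5572

Kővári–Sós–Turán: let r_1, ..., r_74 be the row sums and z = Σ r_i the total number of 1s. Each pair of columns can share at most one row with both entries 1 (else a 2×2 all-ones block appears), so Σ_i C(r_i, 2) ≤ C(170, 2) = 14365. By convexity Σ_i C(r_i, 2) ≥ 74·C(z/74, 2) = z(z − 74)/(2·74), giving z² − 74z − 74·170·169 ≤ 0 and hence z ≤ (1/2)[74 + √(5476 + 4·2126020)] = (1/2)[74 + √8509556] ≈ (1/2)(74 + 2917.1143) = 1495.5572.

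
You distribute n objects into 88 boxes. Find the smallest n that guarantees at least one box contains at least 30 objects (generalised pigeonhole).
n = (30 − 1)·88 + 1 = 2553

By the generalised pigeonhole principle, to guarantee some box contains ≥ r objects we need more than (r − 1) · k objects total. Threshold: n = (r − 1) · k + 1. With r = 30 and k = 88: n = 29 · 88 + 1 = 2552 + 1 = 2553. For n = 2552 = 29 · 88, we can put exactly 29 objects in every box, avoiding 30 in any single one — so 2553 is tight.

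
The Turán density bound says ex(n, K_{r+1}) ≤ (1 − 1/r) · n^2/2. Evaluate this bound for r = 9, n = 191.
Turán density bound = (8/9) · 191^2/2 = 145924/9 ≈ 16213.7778

Turán's theorem: ex(n, K_{r+1}) is achieved by the complete r-partite Turán graph T(n, r) with parts as balanced as possible, and is at most (1 − 1/r) · n^2/2. For r = 9, n = 191: the density bound is (8/9) · 36481/2 = 145924/9 ≈ 16213.7778. The integer-valued extremum is e(T(191, 9)) = 16213, which is strictly less than the density bound 145924/9 since 9 ∤ 191 (the parts of T(191, 9) cannot all be equal).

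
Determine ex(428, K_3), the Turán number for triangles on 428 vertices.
ex(428, K_3) = ⌊428^2/4⌋ = 45796

Mantel (1907): a triangle-free graph on n vertices has at most ⌊n^2/4⌋ edges, with equality for the complete bipartite graph K_{⌊n/2⌋, ⌈n/2⌉}. For n = 428: ⌊428^2/4⌋ = ⌊183184/4⌋ = 45796. The extremal graph is K_{214, 214}, which has 214·214 = 45796 edges.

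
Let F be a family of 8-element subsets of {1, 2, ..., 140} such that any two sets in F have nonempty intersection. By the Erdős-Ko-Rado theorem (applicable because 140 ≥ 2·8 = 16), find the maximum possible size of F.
max |F| = C(139, 7) = 170613359082

Erdős-Ko-Rado (1961): when n ≥ 2k, max |F| = C(n−1, k−1). The bound is attained by the star {A : i ∈ A} for any fixed i ∈ [n]. Here C(140−1, 8−1) = C(139, 7) = 170613359082.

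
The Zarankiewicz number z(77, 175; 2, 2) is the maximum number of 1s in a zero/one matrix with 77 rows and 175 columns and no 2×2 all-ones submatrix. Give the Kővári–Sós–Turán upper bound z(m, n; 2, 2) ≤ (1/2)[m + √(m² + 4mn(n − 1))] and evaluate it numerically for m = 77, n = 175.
z(77, 175; 2, 2) ≤ (1/2)[77 + √(77² + 4·77·175·174)] = (1/2)[77 + √9384529] = 1570.2089

Kővári–Sós–Turán: let r_1, ..., r_77 be the row sums and z = Σ r_i the total number of 1s. Each pair of columns can share at most one row with both entries 1 (else a 2×2 all-ones block appears), so Σ_i C(r_i, 2) ≤ C(175, 2) = 15225. By convexity Σ_i C(r_i, 2) ≥ 77·C(z/77, 2) = z(z − 77)/(2·77), giving z² − 77z − 77·175·174 ≤ 0 and hence z ≤ (1/2)[77 + √(5929 + 4·2344650)] = (1/2)[77 + √9384529] ≈ (1/2)(77 + 3063.4179) = 1570.2089.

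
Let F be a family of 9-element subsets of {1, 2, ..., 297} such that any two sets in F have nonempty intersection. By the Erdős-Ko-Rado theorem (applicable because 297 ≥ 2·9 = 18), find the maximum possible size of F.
max |F| = C(296, 8) = 1328555909343565

The Erdős-Ko-Rado theorem states: for n ≥ 2k, an intersecting family of k-subsets of an n-element set has size at most C(n − 1, k − 1), with equality for 'star' families {A ⊆ [n] : |A| = k, i ∈ A} (fix an element i). For n = 297, k = 9: C(296, 8) = 1328555909343565.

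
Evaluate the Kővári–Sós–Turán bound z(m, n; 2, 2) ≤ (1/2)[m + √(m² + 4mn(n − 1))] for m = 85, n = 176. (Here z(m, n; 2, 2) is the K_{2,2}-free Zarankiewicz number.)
z(85, 176; 2, 2) ≤ (1/2)[85 + √(85² + 4·85·176·175)] = (1/2)[85 + √10479225] = 1661.0816

Kővári–Sós–Turán: let r_1, ..., r_85 be the row sums and z = Σ r_i the total number of 1s. Each pair of columns can share at most one row with both entries 1 (else a 2×2 all-ones block appears), so Σ_i C(r_i, 2) ≤ C(176, 2) = 15400. By convexity Σ_i C(r_i, 2) ≥ 85·C(z/85, 2) = z(z − 85)/(2·85), giving z² − 85z − 85·176·175 ≤ 0 and hence z ≤ (1/2)[85 + √(7225 + 4·2618000)] = (1/2)[85 + √10479225] ≈ (1/2)(85 + 3237.1631) = 1661.0816.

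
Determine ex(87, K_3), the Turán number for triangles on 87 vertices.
ex(87, K_3) = ⌊87^2/4⌋ = 1892

Mantel (1907): a triangle-free graph on n vertices has at most ⌊n^2/4⌋ edges, with equality for the complete bipartite graph K_{⌊n/2⌋, ⌈n/2⌉}. For n = 87: ⌊87^2/4⌋ = ⌊7569/4⌋ = 1892. The extremal graph is K_{43, 44}, which has 43·44 = 1892 edges.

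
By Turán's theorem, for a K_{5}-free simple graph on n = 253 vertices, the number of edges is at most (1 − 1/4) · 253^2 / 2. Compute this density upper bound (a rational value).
Turán density bound = (3/4) · 253^2/2 = 192027/8 ≈ 24003.375

Turán's theorem: ex(n, K_{r+1}) is achieved by the complete r-partite Turán graph T(n, r) with parts as balanced as possible, and is at most (1 − 1/r) · n^2/2. For r = 4, n = 253: the density bound is (3/4) · 64009/2 = 192027/8 ≈ 24003.375. The integer-valued extremum is e(T(253, 4)) = 24003, which is strictly less than the density bound 192027/8 since 4 ∤ 253 (the parts of T(253, 4) cannot all be equal).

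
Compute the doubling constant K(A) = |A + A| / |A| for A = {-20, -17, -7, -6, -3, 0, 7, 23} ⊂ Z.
K = |A + A| / |A| = 30/8 = 15/4

Enumerate A + A = {a + b : a, b ∈ A}. With |A| = 8, there are |A|^2 = 64 ordered sum pairs; collecting distinct values, A + A = {-40, -37, -34, -27, -26, -24, -23, -20, -17, -14, -13, -12, -10, -9, -7, -6, -3, 0, 1, 3, 4, 6, 7, 14, 16, 17, 20, 23, 30, 46}, so |A + A| = 30. Thus K = 30/8 = 15/4. For comparison, the minimum possible |A + A| over all 8-element sets is 2·8 − 1 = 15 (so min K = 15/8), attained only by arithmetic progressions.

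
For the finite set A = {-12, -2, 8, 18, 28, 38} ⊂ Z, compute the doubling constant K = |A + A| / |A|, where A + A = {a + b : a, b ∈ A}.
K = |A + A| / |A| = 11/6

Enumerate A + A = {a + b : a, b ∈ A}. With |A| = 6, there are |A|^2 = 36 ordered sum pairs; collecting distinct values, A + A = {-24, -14, -4, 6, 16, 26, 36, 46, 56, 66, 76}, so |A + A| = 11. Thus K = 11/6. Here |A + A| = 2|A| − 1 = 11, the minimum possible — so K = 11/6 is minimal, which holds iff A is an arithmetic progression.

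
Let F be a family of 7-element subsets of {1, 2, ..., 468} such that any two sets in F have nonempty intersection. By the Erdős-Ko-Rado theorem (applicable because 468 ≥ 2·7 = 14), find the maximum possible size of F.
max |F| = C(467, 6) = 13949678575756

Erdős-Ko-Rado (1961): when n ≥ 2k, max |F| = C(n−1, k−1). The bound is attained by the star {A : i ∈ A} for any fixed i ∈ [n]. Here C(468−1, 7−1) = C(467, 6) = 13949678575756.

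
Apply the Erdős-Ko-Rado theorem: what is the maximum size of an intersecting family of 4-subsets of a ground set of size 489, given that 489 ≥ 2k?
max |F| = C(488, 3) = 19250136

Erdős-Ko-Rado (1961): when n ≥ 2k, max |F| = C(n−1, k−1). The bound is attained by the star {A : i ∈ A} for any fixed i ∈ [n]. Here C(489−1, 4−1) = C(488, 3) = 19250136.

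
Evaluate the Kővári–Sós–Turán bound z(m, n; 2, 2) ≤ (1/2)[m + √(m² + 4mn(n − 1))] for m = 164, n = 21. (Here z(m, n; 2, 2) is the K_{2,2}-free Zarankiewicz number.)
z(164, 21; 2, 2) ≤ (1/2)[164 + √(164² + 4·164·21·20)] = (1/2)[164 + √302416] = 356.9618

Kővári–Sós–Turán: let r_1, ..., r_164 be the row sums and z = Σ r_i the total number of 1s. Each pair of columns can share at most one row with both entries 1 (else a 2×2 all-ones block appears), so Σ_i C(r_i, 2) ≤ C(21, 2) = 210. By convexity Σ_i C(r_i, 2) ≥ 164·C(z/164, 2) = z(z − 164)/(2·164), giving z² − 164z − 164·21·20 ≤ 0 and hence z ≤ (1/2)[164 + √(26896 + 4·68880)] = (1/2)[164 + √302416] ≈ (1/2)(164 + 549.9236) = 356.9618.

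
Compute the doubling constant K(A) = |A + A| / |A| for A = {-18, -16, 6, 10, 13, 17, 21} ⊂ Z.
K = |A + A| / |A| = 25/7

Enumerate A + A = {a + b : a, b ∈ A}. With |A| = 7, there are |A|^2 = 49 ordered sum pairs; collecting distinct values, A + A = {-36, -34, -32, -12, -10, -8, -6, -5, -3, -1, 1, 3, 5, 12, 16, 19, 20, 23, 26, 27, 30, 31, 34, 38, 42}, so |A + A| = 25. Thus K = 25/7. For comparison, the minimum possible |A + A| over all 7-element sets is 2·7 − 1 = 13 (so min K = 13/7), attained only by arithmetic progressions.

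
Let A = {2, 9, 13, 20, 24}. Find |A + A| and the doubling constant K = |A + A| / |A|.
K = |A + A| / |A| = 12/5

Enumerate A + A = {a + b : a, b ∈ A}. With |A| = 5, there are |A|^2 = 25 ordered sum pairs; collecting distinct values, A + A = {4, 11, 15, 18, 22, 26, 29, 33, 37, 40, 44, 48}, so |A + A| = 12. Thus K = 12/5. For comparison, the minimum possible |A + A| over all 5-element sets is 2·5 − 1 = 9 (so min K = 9/5), attained only by arithmetic progressions.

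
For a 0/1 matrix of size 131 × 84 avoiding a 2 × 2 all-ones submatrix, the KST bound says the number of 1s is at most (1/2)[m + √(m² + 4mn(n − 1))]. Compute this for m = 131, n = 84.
z(131, 84; 2, 2) ≤ (1/2)[131 + √(131² + 4·131·84·83)] = (1/2)[131 + √3670489] = 1023.426

Kővári–Sós–Turán: let r_1, ..., r_131 be the row sums and z = Σ r_i the total number of 1s. Each pair of columns can share at most one row with both entries 1 (else a 2×2 all-ones block appears), so Σ_i C(r_i, 2) ≤ C(84, 2) = 3486. By convexity Σ_i C(r_i, 2) ≥ 131·C(z/131, 2) = z(z − 131)/(2·131), giving z² − 131z − 131·84·83 ≤ 0 and hence z ≤ (1/2)[131 + √(17161 + 4·913332)] = (1/2)[131 + √3670489] ≈ (1/2)(131 + 1915.852) = 1023.426.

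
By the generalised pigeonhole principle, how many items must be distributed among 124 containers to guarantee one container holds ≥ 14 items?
n = (14 − 1)·124 + 1 = 1613

By the generalised pigeonhole principle, to guarantee some box contains ≥ r objects we need more than (r − 1) · k objects total. Threshold: n = (r − 1) · k + 1. With r = 14 and k = 124: n = 13 · 124 + 1 = 1612 + 1 = 1613. For n = 1612 = 13 · 124, we can put exactly 13 objects in every box, avoiding 14 in any single one — so 1613 is tight.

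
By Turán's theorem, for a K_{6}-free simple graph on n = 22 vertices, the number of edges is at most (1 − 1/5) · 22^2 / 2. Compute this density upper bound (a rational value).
Turán density bound = (4/5) · 22^2/2 = 968/5 ≈ 193.6

Turán's theorem: ex(n, K_{r+1}) is achieved by the complete r-partite Turán graph T(n, r) with parts as balanced as possible, and is at most (1 − 1/r) · n^2/2. For r = 5, n = 22: the density bound is (4/5) · 484/2 = 968/5 ≈ 193.6. The integer-valued extremum is e(T(22, 5)) = 193, which is strictly less than the density bound 968/5 since 5 ∤ 22 (the parts of T(22, 5) cannot all be equal).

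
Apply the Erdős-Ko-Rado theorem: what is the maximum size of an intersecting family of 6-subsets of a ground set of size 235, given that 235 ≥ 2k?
max |F| = C(234, 5) = 5600390796

Erdős-Ko-Rado (1961): when n ≥ 2k, max |F| = C(n−1, k−1). The bound is attained by the star {A : i ∈ A} for any fixed i ∈ [n]. Here C(235−1, 6−1) = C(234, 5) = 5600390796.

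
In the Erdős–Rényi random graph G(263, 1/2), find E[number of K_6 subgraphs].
E[# K_6] = C(263, 6) · (1/2)^C(6, 2) = 433968161991 / 2^15 ≈ 13243657.287323

For each 6-subset S of vertices (there are C(263, 6) = 433968161991 such S), let X_S = 1 if S induces a K_6 (all C(6, 2) = 15 edges present). Then P(X_S = 1) = (1/2)^15 = 1/32768. By linearity of expectation, E[# K_6] = C(263, 6) · (1/2)^15 = 433968161991 / 32768 ≈ 13243657.287323.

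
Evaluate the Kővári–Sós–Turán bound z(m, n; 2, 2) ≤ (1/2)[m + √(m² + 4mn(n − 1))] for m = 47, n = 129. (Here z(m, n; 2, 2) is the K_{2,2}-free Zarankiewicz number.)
z(47, 129; 2, 2) ≤ (1/2)[47 + √(47² + 4·47·129·128)] = (1/2)[47 + √3106465] = 904.7583

Kővári–Sós–Turán: let r_1, ..., r_47 be the row sums and z = Σ r_i the total number of 1s. Each pair of columns can share at most one row with both entries 1 (else a 2×2 all-ones block appears), so Σ_i C(r_i, 2) ≤ C(129, 2) = 8256. By convexity Σ_i C(r_i, 2) ≥ 47·C(z/47, 2) = z(z − 47)/(2·47), giving z² − 47z − 47·129·128 ≤ 0 and hence z ≤ (1/2)[47 + √(2209 + 4·776064)] = (1/2)[47 + √3106465] ≈ (1/2)(47 + 1762.5167) = 904.7583.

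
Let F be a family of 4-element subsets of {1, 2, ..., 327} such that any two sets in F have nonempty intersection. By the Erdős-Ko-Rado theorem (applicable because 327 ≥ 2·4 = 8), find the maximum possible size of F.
max |F| = C(326, 3) = 5721300

The Erdős-Ko-Rado theorem states: for n ≥ 2k, an intersecting family of k-subsets of an n-element set has size at most C(n − 1, k − 1), with equality for 'star' families {A ⊆ [n] : |A| = k, i ∈ A} (fix an element i). For n = 327, k = 4: C(326, 3) = 5721300.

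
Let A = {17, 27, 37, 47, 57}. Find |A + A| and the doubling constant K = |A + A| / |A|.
K = |A + A| / |A| = 9/5

Enumerate A + A = {a + b : a, b ∈ A}. With |A| = 5, there are |A|^2 = 25 ordered sum pairs; collecting distinct values, A + A = {34, 44, 54, 64, 74, 84, 94, 104, 114}, so |A + A| = 9. Thus K = 9/5. Here |A + A| = 2|A| − 1 = 9, the minimum possible — so K = 9/5 is minimal, which holds iff A is an arithmetic progression.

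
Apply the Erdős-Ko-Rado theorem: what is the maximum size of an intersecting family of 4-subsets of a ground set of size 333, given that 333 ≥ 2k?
max |F| = C(332, 3) = 6044060

Erdős-Ko-Rado (1961): when n ≥ 2k, max |F| = C(n−1, k−1). The bound is attained by the star {A : i ∈ A} for any fixed i ∈ [n]. Here C(333−1, 4−1) = C(332, 3) = 6044060.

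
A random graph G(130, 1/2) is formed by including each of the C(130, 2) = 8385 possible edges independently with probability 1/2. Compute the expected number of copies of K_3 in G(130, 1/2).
E[# K_3] = C(130, 3) · (1/2)^C(3, 2) = 357760 / 2^3 = 44720

For each 3-subset S of vertices (there are C(130, 3) = 357760 such S), let X_S = 1 if S induces a K_3 (all C(3, 2) = 3 edges present). Then P(X_S = 1) = (1/2)^3 = 1/8. By linearity of expectation, E[# K_3] = C(130, 3) · (1/2)^3 = 357760 / 8 = 44720.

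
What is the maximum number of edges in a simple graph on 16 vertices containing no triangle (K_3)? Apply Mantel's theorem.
ex(16, K_3) = ⌊16^2/4⌋ = 64

Mantel (1907): a triangle-free graph on n vertices has at most ⌊n^2/4⌋ edges, with equality for the complete bipartite graph K_{⌊n/2⌋, ⌈n/2⌉}. For n = 16: ⌊16^2/4⌋ = ⌊256/4⌋ = 64. The extremal graph is K_{8, 8}, which has 8·8 = 64 edges.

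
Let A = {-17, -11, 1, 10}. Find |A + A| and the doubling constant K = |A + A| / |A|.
K = |A + A| / |A| = 10/4 = 5/2

Enumerate A + A = {a + b : a, b ∈ A}. With |A| = 4, there are |A|^2 = 16 ordered sum pairs; collecting distinct values, A + A = {-34, -28, -22, -16, -10, -7, -1, 2, 11, 20}, so |A + A| = 10. Thus K = 10/4 = 5/2. For comparison, the minimum possible |A + A| over all 4-element sets is 2·4 − 1 = 7 (so min K = 7/4), attained only by arithmetic progressions.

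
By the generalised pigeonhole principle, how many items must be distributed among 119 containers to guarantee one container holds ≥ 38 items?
n = (38 − 1)·119 + 1 = 4404

By the generalised pigeonhole principle, to guarantee some box contains ≥ r objects we need more than (r − 1) · k objects total. Threshold: n = (r − 1) · k + 1. With r = 38 and k = 119: n = 37 · 119 + 1 = 4403 + 1 = 4404. For n = 4403 = 37 · 119, we can put exactly 37 objects in every box, avoiding 38 in any single one — so 4404 is tight.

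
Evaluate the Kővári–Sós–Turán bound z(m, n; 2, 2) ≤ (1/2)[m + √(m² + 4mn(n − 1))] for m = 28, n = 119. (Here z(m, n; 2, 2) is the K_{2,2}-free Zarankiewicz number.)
z(28, 119; 2, 2) ≤ (1/2)[28 + √(28² + 4·28·119·118)] = (1/2)[28 + √1573488] = 641.1937

Kővári–Sós–Turán: let r_1, ..., r_28 be the row sums and z = Σ r_i the total number of 1s. Each pair of columns can share at most one row with both entries 1 (else a 2×2 all-ones block appears), so Σ_i C(r_i, 2) ≤ C(119, 2) = 7021. By convexity Σ_i C(r_i, 2) ≥ 28·C(z/28, 2) = z(z − 28)/(2·28), giving z² − 28z − 28·119·118 ≤ 0 and hence z ≤ (1/2)[28 + √(784 + 4·393176)] = (1/2)[28 + √1573488] ≈ (1/2)(28 + 1254.3875) = 641.1937.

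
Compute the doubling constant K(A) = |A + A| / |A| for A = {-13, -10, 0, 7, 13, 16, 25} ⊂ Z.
K = |A + A| / |A| = 25/7

Enumerate A + A = {a + b : a, b ∈ A}. With |A| = 7, there are |A|^2 = 49 ordered sum pairs; collecting distinct values, A + A = {-26, -23, -20, -13, -10, -6, -3, 0, 3, 6, 7, 12, 13, 14, 15, 16, 20, 23, 25, 26, 29, 32, 38, 41, 50}, so |A + A| = 25. Thus K = 25/7. For comparison, the minimum possible |A + A| over all 7-element sets is 2·7 − 1 = 13 (so min K = 13/7), attained only by arithmetic progressions.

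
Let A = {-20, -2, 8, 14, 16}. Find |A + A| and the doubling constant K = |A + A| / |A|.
K = |A + A| / |A| = 14/5

Enumerate A + A = {a + b : a, b ∈ A}. With |A| = 5, there are |A|^2 = 25 ordered sum pairs; collecting distinct values, A + A = {-40, -22, -12, -6, -4, 6, 12, 14, 16, 22, 24, 28, 30, 32}, so |A + A| = 14. Thus K = 14/5. For comparison, the minimum possible |A + A| over all 5-element sets is 2·5 − 1 = 9 (so min K = 9/5), attained only by arithmetic progressions.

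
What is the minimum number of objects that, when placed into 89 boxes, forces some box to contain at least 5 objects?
n = (5 − 1)·89 + 1 = 357

By the generalised pigeonhole principle, to guarantee some box contains ≥ r objects we need more than (r − 1) · k objects total. Threshold: n = (r − 1) · k + 1. With r = 5 and k = 89: n = 4 · 89 + 1 = 356 + 1 = 357. For n = 356 = 4 · 89, we can put exactly 4 objects in every box, avoiding 5 in any single one — so 357 is tight.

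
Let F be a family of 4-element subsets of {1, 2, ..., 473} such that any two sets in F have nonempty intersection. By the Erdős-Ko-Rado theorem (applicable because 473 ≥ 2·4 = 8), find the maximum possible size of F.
max |F| = C(472, 3) = 17414440

The Erdős-Ko-Rado theorem states: for n ≥ 2k, an intersecting family of k-subsets of an n-element set has size at most C(n − 1, k − 1), with equality for 'star' families {A ⊆ [n] : |A| = k, i ∈ A} (fix an element i). For n = 473, k = 4: C(472, 3) = 17414440.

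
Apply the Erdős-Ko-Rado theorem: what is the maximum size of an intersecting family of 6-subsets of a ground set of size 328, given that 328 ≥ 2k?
max |F| = C(327, 5) = 30214471365

Erdős-Ko-Rado (1961): when n ≥ 2k, max |F| = C(n−1, k−1). The bound is attained by the star {A : i ∈ A} for any fixed i ∈ [n]. Here C(328−1, 6−1) = C(327, 5) = 30214471365.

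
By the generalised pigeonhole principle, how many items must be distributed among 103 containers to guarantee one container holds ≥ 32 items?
n = (32 − 1)·103 + 1 = 3194

By the generalised pigeonhole principle, to guarantee some box contains ≥ r objects we need more than (r − 1) · k objects total. Threshold: n = (r − 1) · k + 1. With r = 32 and k = 103: n = 31 · 103 + 1 = 3193 + 1 = 3194. For n = 3193 = 31 · 103, we can put exactly 31 objects in every box, avoiding 32 in any single one — so 3194 is tight.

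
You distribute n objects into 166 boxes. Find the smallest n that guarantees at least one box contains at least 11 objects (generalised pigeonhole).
n = (11 − 1)·166 + 1 = 1661

By the generalised pigeonhole principle, to guarantee some box contains ≥ r objects we need more than (r − 1) · k objects total. Threshold: n = (r − 1) · k + 1. With r = 11 and k = 166: n = 10 · 166 + 1 = 1660 + 1 = 1661. For n = 1660 = 10 · 166, we can put exactly 10 objects in every box, avoiding 11 in any single one — so 1661 is tight.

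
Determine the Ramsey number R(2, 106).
R(2, 106) = 106

R(2, k) = k for all k ≥ 2: in a 2-colouring of K_k, either some edge is red (a red K_2) or all edges are blue (a blue K_k). And K_{105} coloured all-blue has no blue K_106, so R(2, 106) > 105. Hence R(2, 106) = 106.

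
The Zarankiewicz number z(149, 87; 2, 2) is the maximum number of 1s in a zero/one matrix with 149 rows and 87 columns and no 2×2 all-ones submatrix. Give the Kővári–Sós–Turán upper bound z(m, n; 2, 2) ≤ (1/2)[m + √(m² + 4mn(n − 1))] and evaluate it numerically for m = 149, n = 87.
z(149, 87; 2, 2) ≤ (1/2)[149 + √(149² + 4·149·87·86)] = (1/2)[149 + √4481473] = 1132.9745

Kővári–Sós–Turán: let r_1, ..., r_149 be the row sums and z = Σ r_i the total number of 1s. Each pair of columns can share at most one row with both entries 1 (else a 2×2 all-ones block appears), so Σ_i C(r_i, 2) ≤ C(87, 2) = 3741. By convexity Σ_i C(r_i, 2) ≥ 149·C(z/149, 2) = z(z − 149)/(2·149), giving z² − 149z − 149·87·86 ≤ 0 and hence z ≤ (1/2)[149 + √(22201 + 4·1114818)] = (1/2)[149 + √4481473] ≈ (1/2)(149 + 2116.949) = 1132.9745.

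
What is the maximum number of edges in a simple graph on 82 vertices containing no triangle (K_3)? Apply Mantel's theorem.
ex(82, K_3) = ⌊82^2/4⌋ = 1681

Mantel (1907): a triangle-free graph on n vertices has at most ⌊n^2/4⌋ edges, with equality for the complete bipartite graph K_{⌊n/2⌋, ⌈n/2⌉}. For n = 82: ⌊82^2/4⌋ = ⌊6724/4⌋ = 1681. The extremal graph is K_{41, 41}, which has 41·41 = 1681 edges.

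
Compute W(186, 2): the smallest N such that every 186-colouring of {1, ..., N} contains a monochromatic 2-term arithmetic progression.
W(186, 2) = 186 + 1 = 187

A 2-term AP is any pair of integers, so a monochromatic 2-AP exists iff some colour is used at least twice. With 186 colours, the colouring i ↦ i on {1, ..., 186} uses each colour once, avoiding any monochromatic pair, so W(186, 2) > 186. For {1, ..., 187}, pigeonhole forces two integers of the same colour, which form a monochromatic 2-AP. Hence W(186, 2) = 187.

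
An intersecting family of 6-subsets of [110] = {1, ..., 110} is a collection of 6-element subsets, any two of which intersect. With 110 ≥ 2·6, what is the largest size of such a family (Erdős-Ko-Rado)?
max |F| = C(109, 5) = 116828271

Erdős-Ko-Rado (1961): when n ≥ 2k, max |F| = C(n−1, k−1). The bound is attained by the star {A : i ∈ A} for any fixed i ∈ [n]. Here C(110−1, 6−1) = C(109, 5) = 116828271.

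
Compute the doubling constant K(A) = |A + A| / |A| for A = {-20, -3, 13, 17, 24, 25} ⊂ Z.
K = |A + A| / |A| = 21/6 = 7/2

Enumerate A + A = {a + b : a, b ∈ A}. With |A| = 6, there are |A|^2 = 36 ordered sum pairs; collecting distinct values, A + A = {-40, -23, -7, -6, -3, 4, 5, 10, 14, 21, 22, 26, 30, 34, 37, 38, 41, 42, 48, 49, 50}, so |A + A| = 21. Thus K = 21/6 = 7/2. For comparison, the minimum possible |A + A| over all 6-element sets is 2·6 − 1 = 11 (so min K = 11/6), attained only by arithmetic progressions.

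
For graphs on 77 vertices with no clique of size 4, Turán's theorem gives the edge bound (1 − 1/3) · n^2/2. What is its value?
Turán density bound = (2/3) · 77^2/2 = 5929/3 ≈ 1976.3333

Turán's theorem: ex(n, K_{r+1}) is achieved by the complete r-partite Turán graph T(n, r) with parts as balanced as possible, and is at most (1 − 1/r) · n^2/2. For r = 3, n = 77: the density bound is (2/3) · 5929/2 = 5929/3 ≈ 1976.3333. The integer-valued extremum is e(T(77, 3)) = 1976, which is strictly less than the density bound 5929/3 since 3 ∤ 77 (the parts of T(77, 3) cannot all be equal).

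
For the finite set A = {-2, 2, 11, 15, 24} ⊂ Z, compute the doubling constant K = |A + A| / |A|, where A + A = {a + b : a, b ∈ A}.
K = |A + A| / |A| = 12/5

Enumerate A + A = {a + b : a, b ∈ A}. With |A| = 5, there are |A|^2 = 25 ordered sum pairs; collecting distinct values, A + A = {-4, 0, 4, 9, 13, 17, 22, 26, 30, 35, 39, 48}, so |A + A| = 12. Thus K = 12/5. For comparison, the minimum possible |A + A| over all 5-element sets is 2·5 − 1 = 9 (so min K = 9/5), attained only by arithmetic progressions.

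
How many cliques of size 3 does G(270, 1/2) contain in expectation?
E[# K_3] = C(270, 3) · (1/2)^C(3, 2) = 3244140 / 2^3 = 811035/2 = 405517.5

For each 3-subset S of vertices (there are C(270, 3) = 3244140 such S), let X_S = 1 if S induces a K_3 (all C(3, 2) = 3 edges present). Then P(X_S = 1) = (1/2)^3 = 1/8. By linearity of expectation, E[# K_3] = C(270, 3) · (1/2)^3 = 3244140 / 8 = 811035/2 = 405517.5.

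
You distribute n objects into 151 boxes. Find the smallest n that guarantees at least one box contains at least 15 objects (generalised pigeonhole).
n = (15 − 1)·151 + 1 = 2115

By the generalised pigeonhole principle, to guarantee some box contains ≥ r objects we need more than (r − 1) · k objects total. Threshold: n = (r − 1) · k + 1. With r = 15 and k = 151: n = 14 · 151 + 1 = 2114 + 1 = 2115. For n = 2114 = 14 · 151, we can put exactly 14 objects in every box, avoiding 15 in any single one — so 2115 is tight.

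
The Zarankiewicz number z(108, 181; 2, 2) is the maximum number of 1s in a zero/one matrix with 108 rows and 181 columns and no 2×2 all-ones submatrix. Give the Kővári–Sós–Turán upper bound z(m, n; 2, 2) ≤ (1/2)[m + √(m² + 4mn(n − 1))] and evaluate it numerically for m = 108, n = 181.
z(108, 181; 2, 2) ≤ (1/2)[108 + √(108² + 4·108·181·180)] = (1/2)[108 + √14086224] = 1930.5809

Kővári–Sós–Turán: let r_1, ..., r_108 be the row sums and z = Σ r_i the total number of 1s. Each pair of columns can share at most one row with both entries 1 (else a 2×2 all-ones block appears), so Σ_i C(r_i, 2) ≤ C(181, 2) = 16290. By convexity Σ_i C(r_i, 2) ≥ 108·C(z/108, 2) = z(z − 108)/(2·108), giving z² − 108z − 108·181·180 ≤ 0 and hence z ≤ (1/2)[108 + √(11664 + 4·3518640)] = (1/2)[108 + √14086224] ≈ (1/2)(108 + 3753.1619) = 1930.5809.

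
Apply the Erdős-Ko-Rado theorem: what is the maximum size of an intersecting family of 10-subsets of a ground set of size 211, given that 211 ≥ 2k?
max |F| = C(210, 9) = 1839648643692860

The Erdős-Ko-Rado theorem states: for n ≥ 2k, an intersecting family of k-subsets of an n-element set has size at most C(n − 1, k − 1), with equality for 'star' families {A ⊆ [n] : |A| = k, i ∈ A} (fix an element i). For n = 211, k = 10: C(210, 9) = 1839648643692860.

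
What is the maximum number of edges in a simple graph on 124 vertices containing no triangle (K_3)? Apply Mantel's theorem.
ex(124, K_3) = ⌊124^2/4⌋ = 3844

Mantel (1907): a triangle-free graph on n vertices has at most ⌊n^2/4⌋ edges, with equality for the complete bipartite graph K_{⌊n/2⌋, ⌈n/2⌉}. For n = 124: ⌊124^2/4⌋ = ⌊15376/4⌋ = 3844. The extremal graph is K_{62, 62}, which has 62·62 = 3844 edges.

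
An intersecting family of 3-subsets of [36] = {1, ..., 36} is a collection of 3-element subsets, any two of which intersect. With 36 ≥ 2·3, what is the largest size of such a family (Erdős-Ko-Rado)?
max |F| = C(35, 2) = 595

The Erdős-Ko-Rado theorem states: for n ≥ 2k, an intersecting family of k-subsets of an n-element set has size at most C(n − 1, k − 1), with equality for 'star' families {A ⊆ [n] : |A| = k, i ∈ A} (fix an element i). For n = 36, k = 3: C(35, 2) = 595.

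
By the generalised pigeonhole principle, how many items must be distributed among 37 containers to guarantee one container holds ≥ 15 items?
n = (15 − 1)·37 + 1 = 519

By the generalised pigeonhole principle, to guarantee some box contains ≥ r objects we need more than (r − 1) · k objects total. Threshold: n = (r − 1) · k + 1. With r = 15 and k = 37: n = 14 · 37 + 1 = 518 + 1 = 519. For n = 518 = 14 · 37, we can put exactly 14 objects in every box, avoiding 15 in any single one — so 519 is tight.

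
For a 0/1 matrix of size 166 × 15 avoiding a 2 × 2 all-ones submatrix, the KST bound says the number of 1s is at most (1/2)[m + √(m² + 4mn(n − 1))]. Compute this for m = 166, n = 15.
z(166, 15; 2, 2) ≤ (1/2)[166 + √(166² + 4·166·15·14)] = (1/2)[166 + √166996] = 287.3257

Kővári–Sós–Turán: let r_1, ..., r_166 be the row sums and z = Σ r_i the total number of 1s. Each pair of columns can share at most one row with both entries 1 (else a 2×2 all-ones block appears), so Σ_i C(r_i, 2) ≤ C(15, 2) = 105. By convexity Σ_i C(r_i, 2) ≥ 166·C(z/166, 2) = z(z − 166)/(2·166), giving z² − 166z − 166·15·14 ≤ 0 and hence z ≤ (1/2)[166 + √(27556 + 4·34860)] = (1/2)[166 + √166996] ≈ (1/2)(166 + 408.6514) = 287.3257.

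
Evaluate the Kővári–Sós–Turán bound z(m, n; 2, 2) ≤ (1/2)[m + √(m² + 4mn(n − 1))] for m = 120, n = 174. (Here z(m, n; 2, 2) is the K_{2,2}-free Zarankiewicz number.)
z(120, 174; 2, 2) ≤ (1/2)[120 + √(120² + 4·120·174·173)] = (1/2)[120 + √14463360] = 1961.5362

Kővári–Sós–Turán: let r_1, ..., r_120 be the row sums and z = Σ r_i the total number of 1s. Each pair of columns can share at most one row with both entries 1 (else a 2×2 all-ones block appears), so Σ_i C(r_i, 2) ≤ C(174, 2) = 15051. By convexity Σ_i C(r_i, 2) ≥ 120·C(z/120, 2) = z(z − 120)/(2·120), giving z² − 120z − 120·174·173 ≤ 0 and hence z ≤ (1/2)[120 + √(14400 + 4·3612240)] = (1/2)[120 + √14463360] ≈ (1/2)(120 + 3803.0724) = 1961.5362.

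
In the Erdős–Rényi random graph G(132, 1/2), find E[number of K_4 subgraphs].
E[# K_4] = C(132, 4) · (1/2)^C(4, 2) = 12082785 / 2^6 = 188793.515625

For each 4-subset S of vertices (there are C(132, 4) = 12082785 such S), let X_S = 1 if S induces a K_4 (all C(4, 2) = 6 edges present). Then P(X_S = 1) = (1/2)^6 = 1/64. By linearity of expectation, E[# K_4] = C(132, 4) · (1/2)^6 = 12082785 / 64 = 188793.515625.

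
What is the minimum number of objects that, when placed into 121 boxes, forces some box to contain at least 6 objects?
n = (6 − 1)·121 + 1 = 606

By the generalised pigeonhole principle, to guarantee some box contains ≥ r objects we need more than (r − 1) · k objects total. Threshold: n = (r − 1) · k + 1. With r = 6 and k = 121: n = 5 · 121 + 1 = 605 + 1 = 606. For n = 605 = 5 · 121, we can put exactly 5 objects in every box, avoiding 6 in any single one — so 606 is tight.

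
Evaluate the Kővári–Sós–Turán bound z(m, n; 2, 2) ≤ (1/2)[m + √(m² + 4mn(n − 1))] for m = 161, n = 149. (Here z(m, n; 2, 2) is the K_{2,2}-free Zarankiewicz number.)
z(161, 149; 2, 2) ≤ (1/2)[161 + √(161² + 4·161·149·148)] = (1/2)[161 + √14227409] = 1966.4619

Kővári–Sós–Turán: let r_1, ..., r_161 be the row sums and z = Σ r_i the total number of 1s. Each pair of columns can share at most one row with both entries 1 (else a 2×2 all-ones block appears), so Σ_i C(r_i, 2) ≤ C(149, 2) = 11026. By convexity Σ_i C(r_i, 2) ≥ 161·C(z/161, 2) = z(z − 161)/(2·161), giving z² − 161z − 161·149·148 ≤ 0 and hence z ≤ (1/2)[161 + √(25921 + 4·3550372)] = (1/2)[161 + √14227409] ≈ (1/2)(161 + 3771.9238) = 1966.4619.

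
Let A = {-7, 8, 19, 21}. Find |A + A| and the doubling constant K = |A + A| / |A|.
K = |A + A| / |A| = 10/4 = 5/2

Enumerate A + A = {a + b : a, b ∈ A}. With |A| = 4, there are |A|^2 = 16 ordered sum pairs; collecting distinct values, A + A = {-14, 1, 12, 14, 16, 27, 29, 38, 40, 42}, so |A + A| = 10. Thus K = 10/4 = 5/2. For comparison, the minimum possible |A + A| over all 4-element sets is 2·4 − 1 = 7 (so min K = 7/4), attained only by arithmetic progressions.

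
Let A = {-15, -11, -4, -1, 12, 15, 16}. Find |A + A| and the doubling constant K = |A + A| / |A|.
K = |A + A| / |A| = 26/7

Enumerate A + A = {a + b : a, b ∈ A}. With |A| = 7, there are |A|^2 = 49 ordered sum pairs; collecting distinct values, A + A = {-30, -26, -22, -19, -16, -15, -12, -8, -5, -3, -2, 0, 1, 4, 5, 8, 11, 12, 14, 15, 24, 27, 28, 30, 31, 32}, so |A + A| = 26. Thus K = 26/7. For comparison, the minimum possible |A + A| over all 7-element sets is 2·7 − 1 = 13 (so min K = 13/7), attained only by arithmetic progressions.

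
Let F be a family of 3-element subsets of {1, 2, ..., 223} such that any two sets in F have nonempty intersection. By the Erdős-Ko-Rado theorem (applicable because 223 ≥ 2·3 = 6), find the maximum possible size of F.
max |F| = C(222, 2) = 24531

The Erdős-Ko-Rado theorem states: for n ≥ 2k, an intersecting family of k-subsets of an n-element set has size at most C(n − 1, k − 1), with equality for 'star' families {A ⊆ [n] : |A| = k, i ∈ A} (fix an element i). For n = 223, k = 3: C(222, 2) = 24531.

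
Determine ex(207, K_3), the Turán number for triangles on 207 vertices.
ex(207, K_3) = ⌊207^2/4⌋ = 10712

Mantel (1907): a triangle-free graph on n vertices has at most ⌊n^2/4⌋ edges, with equality for the complete bipartite graph K_{⌊n/2⌋, ⌈n/2⌉}. For n = 207: ⌊207^2/4⌋ = ⌊42849/4⌋ = 10712. The extremal graph is K_{103, 104}, which has 103·104 = 10712 edges.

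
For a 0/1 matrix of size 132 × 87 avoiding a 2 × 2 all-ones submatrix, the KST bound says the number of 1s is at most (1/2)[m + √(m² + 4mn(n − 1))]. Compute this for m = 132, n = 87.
z(132, 87; 2, 2) ≤ (1/2)[132 + √(132² + 4·132·87·86)] = (1/2)[132 + √3967920] = 1061.9819

Kővári–Sós–Turán: let r_1, ..., r_132 be the row sums and z = Σ r_i the total number of 1s. Each pair of columns can share at most one row with both entries 1 (else a 2×2 all-ones block appears), so Σ_i C(r_i, 2) ≤ C(87, 2) = 3741. By convexity Σ_i C(r_i, 2) ≥ 132·C(z/132, 2) = z(z − 132)/(2·132), giving z² − 132z − 132·87·86 ≤ 0 and hence z ≤ (1/2)[132 + √(17424 + 4·987624)] = (1/2)[132 + √3967920] ≈ (1/2)(132 + 1991.9639) = 1061.9819.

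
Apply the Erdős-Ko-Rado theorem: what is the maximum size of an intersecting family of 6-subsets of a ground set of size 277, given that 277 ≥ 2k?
max |F| = C(276, 5) = 12868936080

The Erdős-Ko-Rado theorem states: for n ≥ 2k, an intersecting family of k-subsets of an n-element set has size at most C(n − 1, k − 1), with equality for 'star' families {A ⊆ [n] : |A| = k, i ∈ A} (fix an element i). For n = 277, k = 6: C(276, 5) = 12868936080.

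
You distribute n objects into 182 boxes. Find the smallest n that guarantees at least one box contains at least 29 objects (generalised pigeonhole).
n = (29 − 1)·182 + 1 = 5097

By the generalised pigeonhole principle, to guarantee some box contains ≥ r objects we need more than (r − 1) · k objects total. Threshold: n = (r − 1) · k + 1. With r = 29 and k = 182: n = 28 · 182 + 1 = 5096 + 1 = 5097. For n = 5096 = 28 · 182, we can put exactly 28 objects in every box, avoiding 29 in any single one — so 5097 is tight.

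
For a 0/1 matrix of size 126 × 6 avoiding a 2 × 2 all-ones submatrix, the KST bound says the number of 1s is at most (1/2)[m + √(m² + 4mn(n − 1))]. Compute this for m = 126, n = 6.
z(126, 6; 2, 2) ≤ (1/2)[126 + √(126² + 4·126·6·5)] = (1/2)[126 + √30996] = 151.0284

Kővári–Sós–Turán: let r_1, ..., r_126 be the row sums and z = Σ r_i the total number of 1s. Each pair of columns can share at most one row with both entries 1 (else a 2×2 all-ones block appears), so Σ_i C(r_i, 2) ≤ C(6, 2) = 15. By convexity Σ_i C(r_i, 2) ≥ 126·C(z/126, 2) = z(z − 126)/(2·126), giving z² − 126z − 126·6·5 ≤ 0 and hence z ≤ (1/2)[126 + √(15876 + 4·3780)] = (1/2)[126 + √30996] ≈ (1/2)(126 + 176.0568) = 151.0284.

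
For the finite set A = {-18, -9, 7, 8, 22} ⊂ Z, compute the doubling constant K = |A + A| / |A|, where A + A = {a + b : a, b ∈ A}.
K = |A + A| / |A| = 15/5 = 3

Enumerate A + A = {a + b : a, b ∈ A}. With |A| = 5, there are |A|^2 = 25 ordered sum pairs; collecting distinct values, A + A = {-36, -27, -18, -11, -10, -2, -1, 4, 13, 14, 15, 16, 29, 30, 44}, so |A + A| = 15. Thus K = 15/5 = 3. For comparison, the minimum possible |A + A| over all 5-element sets is 2·5 − 1 = 9 (so min K = 9/5), attained only by arithmetic progressions.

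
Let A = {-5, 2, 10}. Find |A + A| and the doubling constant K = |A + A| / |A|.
K = |A + A| / |A| = 6/3 = 2

Enumerate A + A = {a + b : a, b ∈ A}. With |A| = 3, there are |A|^2 = 9 ordered sum pairs; collecting distinct values, A + A = {-10, -3, 4, 5, 12, 20}, so |A + A| = 6. Thus K = 6/3 = 2. For comparison, the minimum possible |A + A| over all 3-element sets is 2·3 − 1 = 5 (so min K = 5/3), attained only by arithmetic progressions.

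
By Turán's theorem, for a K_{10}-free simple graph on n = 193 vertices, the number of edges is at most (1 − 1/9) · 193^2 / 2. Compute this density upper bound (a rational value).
Turán density bound = (8/9) · 193^2/2 = 148996/9 ≈ 16555.1111

Turán's theorem: ex(n, K_{r+1}) is achieved by the complete r-partite Turán graph T(n, r) with parts as balanced as possible, and is at most (1 − 1/r) · n^2/2. For r = 9, n = 193: the density bound is (8/9) · 37249/2 = 148996/9 ≈ 16555.1111. The integer-valued extremum is e(T(193, 9)) = 16554, which is strictly less than the density bound 148996/9 since 9 ∤ 193 (the parts of T(193, 9) cannot all be equal).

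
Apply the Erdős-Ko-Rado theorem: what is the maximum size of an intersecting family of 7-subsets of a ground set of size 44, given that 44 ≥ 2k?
max |F| = C(43, 6) = 6096454

The Erdős-Ko-Rado theorem states: for n ≥ 2k, an intersecting family of k-subsets of an n-element set has size at most C(n − 1, k − 1), with equality for 'star' families {A ⊆ [n] : |A| = k, i ∈ A} (fix an element i). For n = 44, k = 7: C(43, 6) = 6096454.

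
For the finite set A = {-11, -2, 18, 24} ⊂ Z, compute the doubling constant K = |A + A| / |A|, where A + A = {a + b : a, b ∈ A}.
K = |A + A| / |A| = 10/4 = 5/2

Enumerate A + A = {a + b : a, b ∈ A}. With |A| = 4, there are |A|^2 = 16 ordered sum pairs; collecting distinct values, A + A = {-22, -13, -4, 7, 13, 16, 22, 36, 42, 48}, so |A + A| = 10. Thus K = 10/4 = 5/2. For comparison, the minimum possible |A + A| over all 4-element sets is 2·4 − 1 = 7 (so min K = 7/4), attained only by arithmetic progressions.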